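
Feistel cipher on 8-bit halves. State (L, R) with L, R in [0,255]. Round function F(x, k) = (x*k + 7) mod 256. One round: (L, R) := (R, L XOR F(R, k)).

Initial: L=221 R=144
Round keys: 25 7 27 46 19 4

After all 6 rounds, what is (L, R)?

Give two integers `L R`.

Answer: 1 153

Derivation:
Round 1 (k=25): L=144 R=202
Round 2 (k=7): L=202 R=29
Round 3 (k=27): L=29 R=220
Round 4 (k=46): L=220 R=146
Round 5 (k=19): L=146 R=1
Round 6 (k=4): L=1 R=153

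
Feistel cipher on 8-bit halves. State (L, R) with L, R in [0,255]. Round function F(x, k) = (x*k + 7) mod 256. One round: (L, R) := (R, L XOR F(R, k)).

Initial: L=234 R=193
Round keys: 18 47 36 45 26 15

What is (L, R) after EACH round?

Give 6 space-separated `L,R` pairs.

Round 1 (k=18): L=193 R=115
Round 2 (k=47): L=115 R=229
Round 3 (k=36): L=229 R=72
Round 4 (k=45): L=72 R=74
Round 5 (k=26): L=74 R=195
Round 6 (k=15): L=195 R=62

Answer: 193,115 115,229 229,72 72,74 74,195 195,62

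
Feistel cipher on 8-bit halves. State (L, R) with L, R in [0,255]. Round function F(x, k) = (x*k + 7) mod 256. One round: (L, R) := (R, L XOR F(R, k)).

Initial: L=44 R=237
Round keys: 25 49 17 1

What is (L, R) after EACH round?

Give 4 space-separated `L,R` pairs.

Answer: 237,0 0,234 234,145 145,114

Derivation:
Round 1 (k=25): L=237 R=0
Round 2 (k=49): L=0 R=234
Round 3 (k=17): L=234 R=145
Round 4 (k=1): L=145 R=114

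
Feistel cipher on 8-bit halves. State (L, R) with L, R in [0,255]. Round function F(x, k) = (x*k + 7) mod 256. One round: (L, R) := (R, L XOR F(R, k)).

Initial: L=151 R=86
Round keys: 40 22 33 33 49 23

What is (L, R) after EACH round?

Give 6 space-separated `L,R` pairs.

Round 1 (k=40): L=86 R=224
Round 2 (k=22): L=224 R=17
Round 3 (k=33): L=17 R=216
Round 4 (k=33): L=216 R=206
Round 5 (k=49): L=206 R=173
Round 6 (k=23): L=173 R=92

Answer: 86,224 224,17 17,216 216,206 206,173 173,92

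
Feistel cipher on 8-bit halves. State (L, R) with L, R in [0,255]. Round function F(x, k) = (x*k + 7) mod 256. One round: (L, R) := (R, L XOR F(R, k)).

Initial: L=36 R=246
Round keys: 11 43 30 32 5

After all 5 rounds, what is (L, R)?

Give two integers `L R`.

Round 1 (k=11): L=246 R=189
Round 2 (k=43): L=189 R=48
Round 3 (k=30): L=48 R=26
Round 4 (k=32): L=26 R=119
Round 5 (k=5): L=119 R=64

Answer: 119 64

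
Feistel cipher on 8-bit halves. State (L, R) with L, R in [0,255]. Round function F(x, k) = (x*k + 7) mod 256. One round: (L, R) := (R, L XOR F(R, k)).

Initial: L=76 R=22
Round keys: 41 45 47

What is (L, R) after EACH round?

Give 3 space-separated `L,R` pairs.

Round 1 (k=41): L=22 R=193
Round 2 (k=45): L=193 R=226
Round 3 (k=47): L=226 R=68

Answer: 22,193 193,226 226,68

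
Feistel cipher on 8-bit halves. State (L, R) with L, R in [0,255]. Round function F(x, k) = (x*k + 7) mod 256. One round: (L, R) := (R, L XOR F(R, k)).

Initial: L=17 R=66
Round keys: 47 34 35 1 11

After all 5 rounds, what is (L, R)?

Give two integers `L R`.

Round 1 (k=47): L=66 R=52
Round 2 (k=34): L=52 R=173
Round 3 (k=35): L=173 R=154
Round 4 (k=1): L=154 R=12
Round 5 (k=11): L=12 R=17

Answer: 12 17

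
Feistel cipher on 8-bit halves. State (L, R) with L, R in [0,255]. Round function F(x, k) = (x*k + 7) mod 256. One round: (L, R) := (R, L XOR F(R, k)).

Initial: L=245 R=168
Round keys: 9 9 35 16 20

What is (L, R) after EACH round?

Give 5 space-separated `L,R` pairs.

Round 1 (k=9): L=168 R=26
Round 2 (k=9): L=26 R=89
Round 3 (k=35): L=89 R=40
Round 4 (k=16): L=40 R=222
Round 5 (k=20): L=222 R=119

Answer: 168,26 26,89 89,40 40,222 222,119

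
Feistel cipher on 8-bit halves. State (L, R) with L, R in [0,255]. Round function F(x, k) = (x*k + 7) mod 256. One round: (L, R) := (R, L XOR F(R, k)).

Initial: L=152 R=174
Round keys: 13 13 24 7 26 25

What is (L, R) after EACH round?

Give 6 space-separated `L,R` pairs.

Answer: 174,69 69,38 38,210 210,227 227,199 199,149

Derivation:
Round 1 (k=13): L=174 R=69
Round 2 (k=13): L=69 R=38
Round 3 (k=24): L=38 R=210
Round 4 (k=7): L=210 R=227
Round 5 (k=26): L=227 R=199
Round 6 (k=25): L=199 R=149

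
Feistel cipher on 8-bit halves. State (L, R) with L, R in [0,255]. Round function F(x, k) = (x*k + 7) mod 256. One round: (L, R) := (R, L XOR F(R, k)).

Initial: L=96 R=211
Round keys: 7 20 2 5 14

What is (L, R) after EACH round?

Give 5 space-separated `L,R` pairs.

Answer: 211,172 172,164 164,227 227,210 210,96

Derivation:
Round 1 (k=7): L=211 R=172
Round 2 (k=20): L=172 R=164
Round 3 (k=2): L=164 R=227
Round 4 (k=5): L=227 R=210
Round 5 (k=14): L=210 R=96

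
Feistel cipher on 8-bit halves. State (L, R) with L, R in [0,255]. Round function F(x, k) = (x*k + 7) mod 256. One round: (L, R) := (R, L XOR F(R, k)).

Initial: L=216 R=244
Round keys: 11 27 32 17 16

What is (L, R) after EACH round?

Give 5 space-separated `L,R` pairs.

Round 1 (k=11): L=244 R=91
Round 2 (k=27): L=91 R=84
Round 3 (k=32): L=84 R=220
Round 4 (k=17): L=220 R=247
Round 5 (k=16): L=247 R=171

Answer: 244,91 91,84 84,220 220,247 247,171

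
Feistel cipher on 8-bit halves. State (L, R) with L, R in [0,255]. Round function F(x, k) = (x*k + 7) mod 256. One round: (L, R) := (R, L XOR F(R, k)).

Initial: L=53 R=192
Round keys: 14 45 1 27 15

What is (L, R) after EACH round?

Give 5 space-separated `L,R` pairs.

Answer: 192,178 178,145 145,42 42,228 228,73

Derivation:
Round 1 (k=14): L=192 R=178
Round 2 (k=45): L=178 R=145
Round 3 (k=1): L=145 R=42
Round 4 (k=27): L=42 R=228
Round 5 (k=15): L=228 R=73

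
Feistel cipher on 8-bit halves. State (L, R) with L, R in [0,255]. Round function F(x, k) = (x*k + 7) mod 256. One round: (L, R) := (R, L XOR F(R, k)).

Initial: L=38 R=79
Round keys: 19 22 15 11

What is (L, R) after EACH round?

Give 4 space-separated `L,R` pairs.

Answer: 79,194 194,252 252,9 9,150

Derivation:
Round 1 (k=19): L=79 R=194
Round 2 (k=22): L=194 R=252
Round 3 (k=15): L=252 R=9
Round 4 (k=11): L=9 R=150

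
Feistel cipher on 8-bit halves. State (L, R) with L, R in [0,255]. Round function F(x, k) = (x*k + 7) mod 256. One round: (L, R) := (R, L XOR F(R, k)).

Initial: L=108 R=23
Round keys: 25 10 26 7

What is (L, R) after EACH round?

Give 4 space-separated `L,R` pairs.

Round 1 (k=25): L=23 R=42
Round 2 (k=10): L=42 R=188
Round 3 (k=26): L=188 R=53
Round 4 (k=7): L=53 R=198

Answer: 23,42 42,188 188,53 53,198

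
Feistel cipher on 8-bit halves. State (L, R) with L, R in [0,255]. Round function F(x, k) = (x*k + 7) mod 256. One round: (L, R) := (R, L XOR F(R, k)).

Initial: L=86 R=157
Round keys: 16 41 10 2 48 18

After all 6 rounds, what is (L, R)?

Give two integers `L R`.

Round 1 (k=16): L=157 R=129
Round 2 (k=41): L=129 R=45
Round 3 (k=10): L=45 R=72
Round 4 (k=2): L=72 R=186
Round 5 (k=48): L=186 R=175
Round 6 (k=18): L=175 R=239

Answer: 175 239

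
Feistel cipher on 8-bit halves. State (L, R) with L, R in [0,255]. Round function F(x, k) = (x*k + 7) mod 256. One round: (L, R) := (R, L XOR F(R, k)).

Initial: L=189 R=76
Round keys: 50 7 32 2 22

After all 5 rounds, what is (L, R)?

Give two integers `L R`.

Answer: 104 178

Derivation:
Round 1 (k=50): L=76 R=98
Round 2 (k=7): L=98 R=249
Round 3 (k=32): L=249 R=69
Round 4 (k=2): L=69 R=104
Round 5 (k=22): L=104 R=178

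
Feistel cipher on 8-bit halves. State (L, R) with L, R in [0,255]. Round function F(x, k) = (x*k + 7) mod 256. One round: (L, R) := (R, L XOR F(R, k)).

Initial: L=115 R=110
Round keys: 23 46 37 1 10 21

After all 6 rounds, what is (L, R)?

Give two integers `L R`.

Round 1 (k=23): L=110 R=154
Round 2 (k=46): L=154 R=221
Round 3 (k=37): L=221 R=98
Round 4 (k=1): L=98 R=180
Round 5 (k=10): L=180 R=109
Round 6 (k=21): L=109 R=76

Answer: 109 76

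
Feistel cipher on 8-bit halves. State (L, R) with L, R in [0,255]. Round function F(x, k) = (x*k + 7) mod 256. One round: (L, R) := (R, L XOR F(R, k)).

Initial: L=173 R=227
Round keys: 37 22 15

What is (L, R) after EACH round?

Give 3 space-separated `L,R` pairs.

Round 1 (k=37): L=227 R=123
Round 2 (k=22): L=123 R=122
Round 3 (k=15): L=122 R=86

Answer: 227,123 123,122 122,86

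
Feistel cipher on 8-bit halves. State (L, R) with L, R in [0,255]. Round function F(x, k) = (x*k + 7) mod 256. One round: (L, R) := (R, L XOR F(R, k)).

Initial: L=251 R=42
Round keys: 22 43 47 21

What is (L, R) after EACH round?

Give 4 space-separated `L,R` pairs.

Answer: 42,88 88,229 229,74 74,252

Derivation:
Round 1 (k=22): L=42 R=88
Round 2 (k=43): L=88 R=229
Round 3 (k=47): L=229 R=74
Round 4 (k=21): L=74 R=252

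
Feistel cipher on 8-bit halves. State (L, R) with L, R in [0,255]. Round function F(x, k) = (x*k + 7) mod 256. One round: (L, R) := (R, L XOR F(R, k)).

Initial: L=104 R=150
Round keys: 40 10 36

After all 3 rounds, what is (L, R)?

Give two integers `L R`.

Answer: 171 12

Derivation:
Round 1 (k=40): L=150 R=31
Round 2 (k=10): L=31 R=171
Round 3 (k=36): L=171 R=12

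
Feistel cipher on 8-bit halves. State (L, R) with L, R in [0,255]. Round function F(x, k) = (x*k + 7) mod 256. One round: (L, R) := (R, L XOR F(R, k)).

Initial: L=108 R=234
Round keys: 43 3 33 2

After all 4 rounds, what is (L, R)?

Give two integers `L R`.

Round 1 (k=43): L=234 R=57
Round 2 (k=3): L=57 R=88
Round 3 (k=33): L=88 R=102
Round 4 (k=2): L=102 R=139

Answer: 102 139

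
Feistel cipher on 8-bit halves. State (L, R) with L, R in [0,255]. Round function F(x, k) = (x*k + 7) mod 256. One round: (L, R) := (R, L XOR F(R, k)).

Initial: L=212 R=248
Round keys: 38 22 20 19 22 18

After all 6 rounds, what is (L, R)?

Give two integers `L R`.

Round 1 (k=38): L=248 R=3
Round 2 (k=22): L=3 R=177
Round 3 (k=20): L=177 R=216
Round 4 (k=19): L=216 R=190
Round 5 (k=22): L=190 R=131
Round 6 (k=18): L=131 R=131

Answer: 131 131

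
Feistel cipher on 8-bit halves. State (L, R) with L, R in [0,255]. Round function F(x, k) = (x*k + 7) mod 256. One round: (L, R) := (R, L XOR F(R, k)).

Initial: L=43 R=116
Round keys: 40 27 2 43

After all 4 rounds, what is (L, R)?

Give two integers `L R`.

Round 1 (k=40): L=116 R=12
Round 2 (k=27): L=12 R=63
Round 3 (k=2): L=63 R=137
Round 4 (k=43): L=137 R=53

Answer: 137 53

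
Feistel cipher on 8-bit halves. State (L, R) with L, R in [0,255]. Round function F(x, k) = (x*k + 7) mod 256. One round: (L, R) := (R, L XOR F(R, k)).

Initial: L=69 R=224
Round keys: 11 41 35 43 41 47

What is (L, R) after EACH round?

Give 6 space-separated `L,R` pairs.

Round 1 (k=11): L=224 R=226
Round 2 (k=41): L=226 R=217
Round 3 (k=35): L=217 R=80
Round 4 (k=43): L=80 R=174
Round 5 (k=41): L=174 R=181
Round 6 (k=47): L=181 R=236

Answer: 224,226 226,217 217,80 80,174 174,181 181,236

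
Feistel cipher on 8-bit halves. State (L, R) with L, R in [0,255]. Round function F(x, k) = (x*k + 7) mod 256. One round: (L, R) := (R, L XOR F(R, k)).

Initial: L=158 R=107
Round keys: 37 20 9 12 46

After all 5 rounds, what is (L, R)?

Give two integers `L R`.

Answer: 135 250

Derivation:
Round 1 (k=37): L=107 R=224
Round 2 (k=20): L=224 R=236
Round 3 (k=9): L=236 R=179
Round 4 (k=12): L=179 R=135
Round 5 (k=46): L=135 R=250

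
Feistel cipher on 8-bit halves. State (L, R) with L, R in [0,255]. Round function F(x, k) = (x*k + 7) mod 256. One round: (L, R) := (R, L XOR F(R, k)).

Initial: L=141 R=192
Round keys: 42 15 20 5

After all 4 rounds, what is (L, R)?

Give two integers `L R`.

Round 1 (k=42): L=192 R=10
Round 2 (k=15): L=10 R=93
Round 3 (k=20): L=93 R=65
Round 4 (k=5): L=65 R=17

Answer: 65 17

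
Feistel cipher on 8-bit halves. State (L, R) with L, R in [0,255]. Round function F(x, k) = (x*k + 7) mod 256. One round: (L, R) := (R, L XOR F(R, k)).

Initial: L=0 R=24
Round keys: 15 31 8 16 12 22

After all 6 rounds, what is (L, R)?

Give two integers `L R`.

Round 1 (k=15): L=24 R=111
Round 2 (k=31): L=111 R=96
Round 3 (k=8): L=96 R=104
Round 4 (k=16): L=104 R=231
Round 5 (k=12): L=231 R=179
Round 6 (k=22): L=179 R=142

Answer: 179 142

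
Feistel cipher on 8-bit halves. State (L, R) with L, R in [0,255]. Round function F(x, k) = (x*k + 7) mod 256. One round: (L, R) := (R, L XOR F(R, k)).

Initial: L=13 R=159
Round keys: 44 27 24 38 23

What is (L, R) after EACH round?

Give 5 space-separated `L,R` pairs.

Round 1 (k=44): L=159 R=86
Round 2 (k=27): L=86 R=134
Round 3 (k=24): L=134 R=193
Round 4 (k=38): L=193 R=43
Round 5 (k=23): L=43 R=37

Answer: 159,86 86,134 134,193 193,43 43,37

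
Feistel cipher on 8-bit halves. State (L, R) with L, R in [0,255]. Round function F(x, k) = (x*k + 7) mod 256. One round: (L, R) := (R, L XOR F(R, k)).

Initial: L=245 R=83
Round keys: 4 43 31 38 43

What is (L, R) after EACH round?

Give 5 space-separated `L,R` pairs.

Round 1 (k=4): L=83 R=166
Round 2 (k=43): L=166 R=186
Round 3 (k=31): L=186 R=43
Round 4 (k=38): L=43 R=211
Round 5 (k=43): L=211 R=83

Answer: 83,166 166,186 186,43 43,211 211,83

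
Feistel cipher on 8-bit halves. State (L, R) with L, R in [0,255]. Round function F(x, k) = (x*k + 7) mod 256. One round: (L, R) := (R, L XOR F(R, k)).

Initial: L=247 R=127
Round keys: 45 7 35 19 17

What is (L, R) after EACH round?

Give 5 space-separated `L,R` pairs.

Round 1 (k=45): L=127 R=173
Round 2 (k=7): L=173 R=189
Round 3 (k=35): L=189 R=115
Round 4 (k=19): L=115 R=45
Round 5 (k=17): L=45 R=119

Answer: 127,173 173,189 189,115 115,45 45,119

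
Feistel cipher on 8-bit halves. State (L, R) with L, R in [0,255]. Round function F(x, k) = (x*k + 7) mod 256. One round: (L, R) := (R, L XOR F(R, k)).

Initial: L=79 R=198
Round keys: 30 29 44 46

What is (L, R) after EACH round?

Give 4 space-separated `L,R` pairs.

Answer: 198,116 116,237 237,183 183,4

Derivation:
Round 1 (k=30): L=198 R=116
Round 2 (k=29): L=116 R=237
Round 3 (k=44): L=237 R=183
Round 4 (k=46): L=183 R=4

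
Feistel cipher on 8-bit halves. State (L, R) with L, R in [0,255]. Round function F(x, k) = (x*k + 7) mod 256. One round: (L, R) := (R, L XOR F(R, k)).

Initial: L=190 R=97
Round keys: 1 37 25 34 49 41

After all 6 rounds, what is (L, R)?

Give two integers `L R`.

Answer: 33 197

Derivation:
Round 1 (k=1): L=97 R=214
Round 2 (k=37): L=214 R=148
Round 3 (k=25): L=148 R=173
Round 4 (k=34): L=173 R=149
Round 5 (k=49): L=149 R=33
Round 6 (k=41): L=33 R=197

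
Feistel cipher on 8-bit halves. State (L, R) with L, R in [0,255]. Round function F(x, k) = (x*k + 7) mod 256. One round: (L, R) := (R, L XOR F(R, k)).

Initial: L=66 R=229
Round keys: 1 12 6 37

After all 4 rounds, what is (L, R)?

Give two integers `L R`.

Answer: 109 2

Derivation:
Round 1 (k=1): L=229 R=174
Round 2 (k=12): L=174 R=202
Round 3 (k=6): L=202 R=109
Round 4 (k=37): L=109 R=2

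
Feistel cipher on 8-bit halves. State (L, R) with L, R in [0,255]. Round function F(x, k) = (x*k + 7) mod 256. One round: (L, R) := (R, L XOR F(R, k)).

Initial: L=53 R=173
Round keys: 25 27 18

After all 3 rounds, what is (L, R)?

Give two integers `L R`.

Round 1 (k=25): L=173 R=217
Round 2 (k=27): L=217 R=71
Round 3 (k=18): L=71 R=220

Answer: 71 220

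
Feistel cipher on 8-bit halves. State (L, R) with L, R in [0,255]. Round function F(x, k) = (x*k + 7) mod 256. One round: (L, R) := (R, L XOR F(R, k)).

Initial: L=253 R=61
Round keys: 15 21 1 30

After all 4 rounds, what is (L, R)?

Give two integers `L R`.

Answer: 41 146

Derivation:
Round 1 (k=15): L=61 R=103
Round 2 (k=21): L=103 R=71
Round 3 (k=1): L=71 R=41
Round 4 (k=30): L=41 R=146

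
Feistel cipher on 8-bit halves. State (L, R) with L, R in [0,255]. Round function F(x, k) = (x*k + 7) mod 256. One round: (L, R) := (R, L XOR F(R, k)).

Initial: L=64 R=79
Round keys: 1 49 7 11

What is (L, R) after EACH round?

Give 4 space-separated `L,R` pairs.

Answer: 79,22 22,114 114,51 51,74

Derivation:
Round 1 (k=1): L=79 R=22
Round 2 (k=49): L=22 R=114
Round 3 (k=7): L=114 R=51
Round 4 (k=11): L=51 R=74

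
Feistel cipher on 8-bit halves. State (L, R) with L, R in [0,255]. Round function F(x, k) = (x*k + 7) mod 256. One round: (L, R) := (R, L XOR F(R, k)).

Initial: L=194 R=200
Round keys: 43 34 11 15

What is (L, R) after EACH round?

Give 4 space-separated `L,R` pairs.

Answer: 200,93 93,169 169,23 23,201

Derivation:
Round 1 (k=43): L=200 R=93
Round 2 (k=34): L=93 R=169
Round 3 (k=11): L=169 R=23
Round 4 (k=15): L=23 R=201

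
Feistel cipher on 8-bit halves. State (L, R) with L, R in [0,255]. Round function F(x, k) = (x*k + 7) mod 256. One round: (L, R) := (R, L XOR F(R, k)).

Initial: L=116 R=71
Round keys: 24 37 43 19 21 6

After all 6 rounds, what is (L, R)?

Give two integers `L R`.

Round 1 (k=24): L=71 R=219
Round 2 (k=37): L=219 R=233
Round 3 (k=43): L=233 R=241
Round 4 (k=19): L=241 R=3
Round 5 (k=21): L=3 R=183
Round 6 (k=6): L=183 R=82

Answer: 183 82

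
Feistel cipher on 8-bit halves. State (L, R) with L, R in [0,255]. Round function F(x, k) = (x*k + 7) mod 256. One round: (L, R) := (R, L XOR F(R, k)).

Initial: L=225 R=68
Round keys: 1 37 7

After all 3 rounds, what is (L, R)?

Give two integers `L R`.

Round 1 (k=1): L=68 R=170
Round 2 (k=37): L=170 R=221
Round 3 (k=7): L=221 R=184

Answer: 221 184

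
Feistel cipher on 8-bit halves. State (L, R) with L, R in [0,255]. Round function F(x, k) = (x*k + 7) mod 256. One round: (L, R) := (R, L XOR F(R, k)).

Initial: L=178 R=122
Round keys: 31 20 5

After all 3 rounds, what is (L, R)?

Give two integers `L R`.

Answer: 137 203

Derivation:
Round 1 (k=31): L=122 R=127
Round 2 (k=20): L=127 R=137
Round 3 (k=5): L=137 R=203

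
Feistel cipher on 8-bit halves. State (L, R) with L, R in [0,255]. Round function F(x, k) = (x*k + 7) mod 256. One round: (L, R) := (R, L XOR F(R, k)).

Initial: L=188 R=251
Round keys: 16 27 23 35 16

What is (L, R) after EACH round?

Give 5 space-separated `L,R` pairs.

Round 1 (k=16): L=251 R=11
Round 2 (k=27): L=11 R=203
Round 3 (k=23): L=203 R=79
Round 4 (k=35): L=79 R=31
Round 5 (k=16): L=31 R=184

Answer: 251,11 11,203 203,79 79,31 31,184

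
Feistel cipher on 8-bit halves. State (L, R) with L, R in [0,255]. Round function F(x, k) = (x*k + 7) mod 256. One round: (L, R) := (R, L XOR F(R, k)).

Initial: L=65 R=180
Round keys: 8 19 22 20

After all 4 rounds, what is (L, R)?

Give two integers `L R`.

Round 1 (k=8): L=180 R=230
Round 2 (k=19): L=230 R=173
Round 3 (k=22): L=173 R=3
Round 4 (k=20): L=3 R=238

Answer: 3 238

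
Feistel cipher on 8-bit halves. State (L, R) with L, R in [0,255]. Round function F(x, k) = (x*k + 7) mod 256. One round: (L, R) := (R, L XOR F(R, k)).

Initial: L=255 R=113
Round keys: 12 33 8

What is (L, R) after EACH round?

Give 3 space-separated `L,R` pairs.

Answer: 113,172 172,66 66,187

Derivation:
Round 1 (k=12): L=113 R=172
Round 2 (k=33): L=172 R=66
Round 3 (k=8): L=66 R=187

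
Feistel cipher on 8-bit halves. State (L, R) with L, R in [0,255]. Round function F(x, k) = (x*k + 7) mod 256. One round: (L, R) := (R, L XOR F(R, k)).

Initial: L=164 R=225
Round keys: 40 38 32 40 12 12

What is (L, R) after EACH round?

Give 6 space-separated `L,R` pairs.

Answer: 225,139 139,72 72,140 140,175 175,183 183,52

Derivation:
Round 1 (k=40): L=225 R=139
Round 2 (k=38): L=139 R=72
Round 3 (k=32): L=72 R=140
Round 4 (k=40): L=140 R=175
Round 5 (k=12): L=175 R=183
Round 6 (k=12): L=183 R=52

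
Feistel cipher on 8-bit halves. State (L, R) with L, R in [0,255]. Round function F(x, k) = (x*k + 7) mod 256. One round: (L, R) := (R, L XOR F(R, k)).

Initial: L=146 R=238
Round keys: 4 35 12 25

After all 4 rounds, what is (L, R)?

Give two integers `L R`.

Round 1 (k=4): L=238 R=45
Round 2 (k=35): L=45 R=192
Round 3 (k=12): L=192 R=42
Round 4 (k=25): L=42 R=225

Answer: 42 225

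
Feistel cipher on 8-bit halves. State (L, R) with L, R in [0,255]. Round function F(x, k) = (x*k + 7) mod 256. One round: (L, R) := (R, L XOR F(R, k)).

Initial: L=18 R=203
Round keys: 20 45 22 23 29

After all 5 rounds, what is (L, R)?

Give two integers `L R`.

Answer: 136 143

Derivation:
Round 1 (k=20): L=203 R=241
Round 2 (k=45): L=241 R=175
Round 3 (k=22): L=175 R=224
Round 4 (k=23): L=224 R=136
Round 5 (k=29): L=136 R=143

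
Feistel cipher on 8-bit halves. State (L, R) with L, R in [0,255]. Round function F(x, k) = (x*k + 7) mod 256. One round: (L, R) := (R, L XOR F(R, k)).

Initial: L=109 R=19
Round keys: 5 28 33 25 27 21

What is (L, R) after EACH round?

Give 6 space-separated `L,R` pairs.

Answer: 19,11 11,40 40,36 36,163 163,28 28,240

Derivation:
Round 1 (k=5): L=19 R=11
Round 2 (k=28): L=11 R=40
Round 3 (k=33): L=40 R=36
Round 4 (k=25): L=36 R=163
Round 5 (k=27): L=163 R=28
Round 6 (k=21): L=28 R=240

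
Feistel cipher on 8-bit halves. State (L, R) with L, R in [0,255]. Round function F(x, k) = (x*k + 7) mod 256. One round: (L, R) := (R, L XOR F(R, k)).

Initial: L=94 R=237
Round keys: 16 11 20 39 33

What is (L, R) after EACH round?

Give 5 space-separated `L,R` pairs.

Round 1 (k=16): L=237 R=137
Round 2 (k=11): L=137 R=7
Round 3 (k=20): L=7 R=26
Round 4 (k=39): L=26 R=250
Round 5 (k=33): L=250 R=91

Answer: 237,137 137,7 7,26 26,250 250,91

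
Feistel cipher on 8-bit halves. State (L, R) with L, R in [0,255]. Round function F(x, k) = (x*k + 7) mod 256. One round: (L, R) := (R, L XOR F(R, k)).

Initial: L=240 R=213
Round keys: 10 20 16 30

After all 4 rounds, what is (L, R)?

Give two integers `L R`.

Round 1 (k=10): L=213 R=169
Round 2 (k=20): L=169 R=238
Round 3 (k=16): L=238 R=78
Round 4 (k=30): L=78 R=197

Answer: 78 197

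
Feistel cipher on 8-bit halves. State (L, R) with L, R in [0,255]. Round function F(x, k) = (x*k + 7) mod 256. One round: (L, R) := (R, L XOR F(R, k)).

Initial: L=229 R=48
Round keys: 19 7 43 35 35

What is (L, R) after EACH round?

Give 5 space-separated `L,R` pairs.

Answer: 48,114 114,21 21,252 252,110 110,237

Derivation:
Round 1 (k=19): L=48 R=114
Round 2 (k=7): L=114 R=21
Round 3 (k=43): L=21 R=252
Round 4 (k=35): L=252 R=110
Round 5 (k=35): L=110 R=237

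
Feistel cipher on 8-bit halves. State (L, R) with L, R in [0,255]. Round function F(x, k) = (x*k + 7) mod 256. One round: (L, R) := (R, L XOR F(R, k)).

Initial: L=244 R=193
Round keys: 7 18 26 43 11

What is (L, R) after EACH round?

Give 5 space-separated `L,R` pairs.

Round 1 (k=7): L=193 R=186
Round 2 (k=18): L=186 R=218
Round 3 (k=26): L=218 R=145
Round 4 (k=43): L=145 R=184
Round 5 (k=11): L=184 R=126

Answer: 193,186 186,218 218,145 145,184 184,126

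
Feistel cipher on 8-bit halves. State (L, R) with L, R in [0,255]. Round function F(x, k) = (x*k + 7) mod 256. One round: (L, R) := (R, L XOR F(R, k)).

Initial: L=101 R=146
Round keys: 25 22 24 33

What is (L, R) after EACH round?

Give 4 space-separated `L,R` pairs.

Answer: 146,44 44,93 93,147 147,167

Derivation:
Round 1 (k=25): L=146 R=44
Round 2 (k=22): L=44 R=93
Round 3 (k=24): L=93 R=147
Round 4 (k=33): L=147 R=167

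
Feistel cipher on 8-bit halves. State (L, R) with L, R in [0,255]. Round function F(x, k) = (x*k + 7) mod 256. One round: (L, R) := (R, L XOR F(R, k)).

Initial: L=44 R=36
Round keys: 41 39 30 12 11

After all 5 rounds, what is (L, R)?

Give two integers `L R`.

Round 1 (k=41): L=36 R=231
Round 2 (k=39): L=231 R=28
Round 3 (k=30): L=28 R=168
Round 4 (k=12): L=168 R=251
Round 5 (k=11): L=251 R=120

Answer: 251 120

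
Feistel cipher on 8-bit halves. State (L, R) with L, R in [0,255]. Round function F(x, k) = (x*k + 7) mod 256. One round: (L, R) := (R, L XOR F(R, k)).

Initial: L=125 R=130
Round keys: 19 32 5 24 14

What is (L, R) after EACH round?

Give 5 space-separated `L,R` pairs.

Round 1 (k=19): L=130 R=208
Round 2 (k=32): L=208 R=133
Round 3 (k=5): L=133 R=112
Round 4 (k=24): L=112 R=2
Round 5 (k=14): L=2 R=83

Answer: 130,208 208,133 133,112 112,2 2,83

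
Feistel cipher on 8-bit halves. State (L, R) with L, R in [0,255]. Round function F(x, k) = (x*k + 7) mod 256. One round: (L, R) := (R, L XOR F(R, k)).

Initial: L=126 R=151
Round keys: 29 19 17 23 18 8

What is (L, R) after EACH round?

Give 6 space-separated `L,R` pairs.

Answer: 151,92 92,76 76,79 79,108 108,208 208,235

Derivation:
Round 1 (k=29): L=151 R=92
Round 2 (k=19): L=92 R=76
Round 3 (k=17): L=76 R=79
Round 4 (k=23): L=79 R=108
Round 5 (k=18): L=108 R=208
Round 6 (k=8): L=208 R=235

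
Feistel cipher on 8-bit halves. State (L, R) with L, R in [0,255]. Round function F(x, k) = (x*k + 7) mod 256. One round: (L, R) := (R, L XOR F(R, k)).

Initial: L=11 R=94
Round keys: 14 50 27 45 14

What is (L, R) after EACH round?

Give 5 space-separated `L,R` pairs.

Round 1 (k=14): L=94 R=32
Round 2 (k=50): L=32 R=25
Round 3 (k=27): L=25 R=138
Round 4 (k=45): L=138 R=80
Round 5 (k=14): L=80 R=237

Answer: 94,32 32,25 25,138 138,80 80,237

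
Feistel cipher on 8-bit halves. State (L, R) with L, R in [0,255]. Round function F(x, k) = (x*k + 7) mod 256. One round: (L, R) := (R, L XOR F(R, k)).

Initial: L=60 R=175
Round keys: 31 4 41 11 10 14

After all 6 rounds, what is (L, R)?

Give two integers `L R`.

Answer: 108 7

Derivation:
Round 1 (k=31): L=175 R=4
Round 2 (k=4): L=4 R=184
Round 3 (k=41): L=184 R=123
Round 4 (k=11): L=123 R=232
Round 5 (k=10): L=232 R=108
Round 6 (k=14): L=108 R=7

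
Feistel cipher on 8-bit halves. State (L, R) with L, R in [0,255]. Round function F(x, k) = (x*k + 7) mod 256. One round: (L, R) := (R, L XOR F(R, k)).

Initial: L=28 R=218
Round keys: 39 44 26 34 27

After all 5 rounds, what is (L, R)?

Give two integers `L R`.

Answer: 78 209

Derivation:
Round 1 (k=39): L=218 R=33
Round 2 (k=44): L=33 R=105
Round 3 (k=26): L=105 R=144
Round 4 (k=34): L=144 R=78
Round 5 (k=27): L=78 R=209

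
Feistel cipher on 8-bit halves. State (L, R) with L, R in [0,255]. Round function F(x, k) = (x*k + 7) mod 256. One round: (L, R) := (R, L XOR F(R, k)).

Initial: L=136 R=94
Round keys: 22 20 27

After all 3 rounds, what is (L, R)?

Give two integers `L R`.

Round 1 (k=22): L=94 R=147
Round 2 (k=20): L=147 R=221
Round 3 (k=27): L=221 R=197

Answer: 221 197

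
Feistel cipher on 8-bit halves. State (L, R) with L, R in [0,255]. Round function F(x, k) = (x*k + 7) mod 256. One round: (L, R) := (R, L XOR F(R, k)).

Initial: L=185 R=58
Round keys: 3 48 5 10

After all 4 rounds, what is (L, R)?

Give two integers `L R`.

Answer: 116 242

Derivation:
Round 1 (k=3): L=58 R=12
Round 2 (k=48): L=12 R=125
Round 3 (k=5): L=125 R=116
Round 4 (k=10): L=116 R=242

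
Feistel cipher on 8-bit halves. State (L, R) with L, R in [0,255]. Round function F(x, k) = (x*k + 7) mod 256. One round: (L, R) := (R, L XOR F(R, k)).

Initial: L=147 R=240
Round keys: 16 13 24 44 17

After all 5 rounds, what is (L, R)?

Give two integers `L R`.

Round 1 (k=16): L=240 R=148
Round 2 (k=13): L=148 R=123
Round 3 (k=24): L=123 R=27
Round 4 (k=44): L=27 R=208
Round 5 (k=17): L=208 R=204

Answer: 208 204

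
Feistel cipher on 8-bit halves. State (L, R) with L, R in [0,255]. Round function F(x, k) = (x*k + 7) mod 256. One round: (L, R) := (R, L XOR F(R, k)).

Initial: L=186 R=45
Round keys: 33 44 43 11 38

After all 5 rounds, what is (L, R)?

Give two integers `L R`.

Answer: 186 80

Derivation:
Round 1 (k=33): L=45 R=110
Round 2 (k=44): L=110 R=194
Round 3 (k=43): L=194 R=243
Round 4 (k=11): L=243 R=186
Round 5 (k=38): L=186 R=80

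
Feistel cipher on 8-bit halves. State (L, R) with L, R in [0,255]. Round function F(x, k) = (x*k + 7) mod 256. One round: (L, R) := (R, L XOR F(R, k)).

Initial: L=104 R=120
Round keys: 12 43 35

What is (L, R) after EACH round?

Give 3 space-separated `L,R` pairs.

Round 1 (k=12): L=120 R=207
Round 2 (k=43): L=207 R=180
Round 3 (k=35): L=180 R=108

Answer: 120,207 207,180 180,108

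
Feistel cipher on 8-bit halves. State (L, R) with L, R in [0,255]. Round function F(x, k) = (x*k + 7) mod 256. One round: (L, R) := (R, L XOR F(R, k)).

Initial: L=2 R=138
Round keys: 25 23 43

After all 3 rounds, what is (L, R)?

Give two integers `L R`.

Answer: 70 74

Derivation:
Round 1 (k=25): L=138 R=131
Round 2 (k=23): L=131 R=70
Round 3 (k=43): L=70 R=74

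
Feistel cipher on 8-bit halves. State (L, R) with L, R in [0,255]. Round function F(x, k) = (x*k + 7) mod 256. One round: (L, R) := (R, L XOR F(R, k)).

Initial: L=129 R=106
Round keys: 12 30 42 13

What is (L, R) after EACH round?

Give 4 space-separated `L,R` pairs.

Answer: 106,126 126,161 161,15 15,107

Derivation:
Round 1 (k=12): L=106 R=126
Round 2 (k=30): L=126 R=161
Round 3 (k=42): L=161 R=15
Round 4 (k=13): L=15 R=107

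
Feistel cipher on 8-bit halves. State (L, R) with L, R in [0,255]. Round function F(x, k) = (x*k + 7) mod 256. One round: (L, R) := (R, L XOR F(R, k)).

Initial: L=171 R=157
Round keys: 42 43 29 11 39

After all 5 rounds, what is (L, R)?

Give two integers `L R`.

Answer: 222 220

Derivation:
Round 1 (k=42): L=157 R=98
Round 2 (k=43): L=98 R=224
Round 3 (k=29): L=224 R=5
Round 4 (k=11): L=5 R=222
Round 5 (k=39): L=222 R=220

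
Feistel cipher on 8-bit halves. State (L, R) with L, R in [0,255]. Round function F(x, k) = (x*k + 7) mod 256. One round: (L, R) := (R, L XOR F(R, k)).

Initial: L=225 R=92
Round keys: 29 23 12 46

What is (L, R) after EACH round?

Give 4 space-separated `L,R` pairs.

Round 1 (k=29): L=92 R=146
Round 2 (k=23): L=146 R=121
Round 3 (k=12): L=121 R=33
Round 4 (k=46): L=33 R=140

Answer: 92,146 146,121 121,33 33,140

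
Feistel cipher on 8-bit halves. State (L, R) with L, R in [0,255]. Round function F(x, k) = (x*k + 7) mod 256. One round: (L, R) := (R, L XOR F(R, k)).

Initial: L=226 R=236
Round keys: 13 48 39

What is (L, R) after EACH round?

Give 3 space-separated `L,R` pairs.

Answer: 236,225 225,219 219,133

Derivation:
Round 1 (k=13): L=236 R=225
Round 2 (k=48): L=225 R=219
Round 3 (k=39): L=219 R=133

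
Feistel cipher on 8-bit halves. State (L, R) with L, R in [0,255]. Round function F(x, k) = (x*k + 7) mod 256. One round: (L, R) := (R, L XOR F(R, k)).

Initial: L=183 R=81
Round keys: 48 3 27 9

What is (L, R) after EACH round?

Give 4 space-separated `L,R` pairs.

Round 1 (k=48): L=81 R=128
Round 2 (k=3): L=128 R=214
Round 3 (k=27): L=214 R=25
Round 4 (k=9): L=25 R=62

Answer: 81,128 128,214 214,25 25,62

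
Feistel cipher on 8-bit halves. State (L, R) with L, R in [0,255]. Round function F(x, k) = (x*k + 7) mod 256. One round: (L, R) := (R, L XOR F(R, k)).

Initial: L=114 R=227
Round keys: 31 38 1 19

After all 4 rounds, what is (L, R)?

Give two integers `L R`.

Round 1 (k=31): L=227 R=246
Round 2 (k=38): L=246 R=104
Round 3 (k=1): L=104 R=153
Round 4 (k=19): L=153 R=10

Answer: 153 10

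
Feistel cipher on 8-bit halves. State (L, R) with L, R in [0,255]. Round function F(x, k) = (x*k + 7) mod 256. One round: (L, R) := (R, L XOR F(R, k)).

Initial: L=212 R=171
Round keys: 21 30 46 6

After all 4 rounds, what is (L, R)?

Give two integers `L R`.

Round 1 (k=21): L=171 R=218
Round 2 (k=30): L=218 R=56
Round 3 (k=46): L=56 R=205
Round 4 (k=6): L=205 R=237

Answer: 205 237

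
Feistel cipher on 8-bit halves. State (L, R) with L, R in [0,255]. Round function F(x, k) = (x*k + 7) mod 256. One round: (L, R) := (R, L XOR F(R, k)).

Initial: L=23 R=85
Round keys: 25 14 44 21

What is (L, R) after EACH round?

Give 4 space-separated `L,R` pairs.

Round 1 (k=25): L=85 R=67
Round 2 (k=14): L=67 R=228
Round 3 (k=44): L=228 R=116
Round 4 (k=21): L=116 R=111

Answer: 85,67 67,228 228,116 116,111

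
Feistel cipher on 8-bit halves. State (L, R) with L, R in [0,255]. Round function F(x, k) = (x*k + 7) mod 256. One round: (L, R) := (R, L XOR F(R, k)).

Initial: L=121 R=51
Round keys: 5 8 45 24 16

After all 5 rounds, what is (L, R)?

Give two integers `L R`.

Answer: 107 43

Derivation:
Round 1 (k=5): L=51 R=127
Round 2 (k=8): L=127 R=204
Round 3 (k=45): L=204 R=156
Round 4 (k=24): L=156 R=107
Round 5 (k=16): L=107 R=43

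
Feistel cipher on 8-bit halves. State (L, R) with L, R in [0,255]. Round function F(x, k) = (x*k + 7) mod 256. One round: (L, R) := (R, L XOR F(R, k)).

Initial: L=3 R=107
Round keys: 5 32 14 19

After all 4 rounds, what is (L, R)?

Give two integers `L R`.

Round 1 (k=5): L=107 R=29
Round 2 (k=32): L=29 R=204
Round 3 (k=14): L=204 R=50
Round 4 (k=19): L=50 R=113

Answer: 50 113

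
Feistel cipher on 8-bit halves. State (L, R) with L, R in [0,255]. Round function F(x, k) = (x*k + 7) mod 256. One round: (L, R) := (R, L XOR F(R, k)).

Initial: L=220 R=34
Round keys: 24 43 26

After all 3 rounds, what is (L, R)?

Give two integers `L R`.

Answer: 162 144

Derivation:
Round 1 (k=24): L=34 R=235
Round 2 (k=43): L=235 R=162
Round 3 (k=26): L=162 R=144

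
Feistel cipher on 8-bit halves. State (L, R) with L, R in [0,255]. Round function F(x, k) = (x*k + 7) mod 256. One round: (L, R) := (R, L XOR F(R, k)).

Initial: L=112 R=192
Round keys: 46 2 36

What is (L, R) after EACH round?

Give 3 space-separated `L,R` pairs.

Answer: 192,247 247,53 53,140

Derivation:
Round 1 (k=46): L=192 R=247
Round 2 (k=2): L=247 R=53
Round 3 (k=36): L=53 R=140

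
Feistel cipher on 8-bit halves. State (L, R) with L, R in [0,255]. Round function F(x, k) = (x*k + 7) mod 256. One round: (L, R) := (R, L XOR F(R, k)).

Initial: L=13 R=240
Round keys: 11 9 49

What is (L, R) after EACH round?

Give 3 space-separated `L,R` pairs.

Round 1 (k=11): L=240 R=90
Round 2 (k=9): L=90 R=193
Round 3 (k=49): L=193 R=162

Answer: 240,90 90,193 193,162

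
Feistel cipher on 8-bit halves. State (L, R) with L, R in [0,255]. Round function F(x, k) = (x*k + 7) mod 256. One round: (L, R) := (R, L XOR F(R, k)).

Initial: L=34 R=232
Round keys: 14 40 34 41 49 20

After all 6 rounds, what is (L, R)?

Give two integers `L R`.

Answer: 167 19

Derivation:
Round 1 (k=14): L=232 R=149
Round 2 (k=40): L=149 R=167
Round 3 (k=34): L=167 R=160
Round 4 (k=41): L=160 R=0
Round 5 (k=49): L=0 R=167
Round 6 (k=20): L=167 R=19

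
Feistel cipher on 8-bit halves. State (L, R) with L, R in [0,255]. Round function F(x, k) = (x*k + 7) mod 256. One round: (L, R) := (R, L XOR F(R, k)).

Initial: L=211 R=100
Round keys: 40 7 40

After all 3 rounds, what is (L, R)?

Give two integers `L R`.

Answer: 87 235

Derivation:
Round 1 (k=40): L=100 R=116
Round 2 (k=7): L=116 R=87
Round 3 (k=40): L=87 R=235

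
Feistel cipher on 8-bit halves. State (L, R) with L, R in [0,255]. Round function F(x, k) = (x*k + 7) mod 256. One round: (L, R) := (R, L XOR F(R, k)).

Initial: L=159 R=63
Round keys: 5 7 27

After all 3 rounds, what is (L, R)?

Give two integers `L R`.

Round 1 (k=5): L=63 R=221
Round 2 (k=7): L=221 R=45
Round 3 (k=27): L=45 R=27

Answer: 45 27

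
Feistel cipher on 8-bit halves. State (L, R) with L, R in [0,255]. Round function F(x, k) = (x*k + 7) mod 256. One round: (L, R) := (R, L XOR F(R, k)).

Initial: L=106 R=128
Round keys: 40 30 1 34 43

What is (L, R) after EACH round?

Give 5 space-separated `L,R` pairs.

Round 1 (k=40): L=128 R=109
Round 2 (k=30): L=109 R=77
Round 3 (k=1): L=77 R=57
Round 4 (k=34): L=57 R=212
Round 5 (k=43): L=212 R=154

Answer: 128,109 109,77 77,57 57,212 212,154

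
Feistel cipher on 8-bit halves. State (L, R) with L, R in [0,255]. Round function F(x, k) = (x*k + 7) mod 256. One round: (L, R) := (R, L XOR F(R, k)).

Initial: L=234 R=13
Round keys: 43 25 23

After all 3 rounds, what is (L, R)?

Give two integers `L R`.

Answer: 142 21

Derivation:
Round 1 (k=43): L=13 R=220
Round 2 (k=25): L=220 R=142
Round 3 (k=23): L=142 R=21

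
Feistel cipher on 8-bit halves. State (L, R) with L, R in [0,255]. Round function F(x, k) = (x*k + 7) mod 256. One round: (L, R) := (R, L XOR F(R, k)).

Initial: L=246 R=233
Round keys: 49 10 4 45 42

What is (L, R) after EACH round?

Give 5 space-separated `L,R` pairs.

Round 1 (k=49): L=233 R=86
Round 2 (k=10): L=86 R=138
Round 3 (k=4): L=138 R=121
Round 4 (k=45): L=121 R=198
Round 5 (k=42): L=198 R=250

Answer: 233,86 86,138 138,121 121,198 198,250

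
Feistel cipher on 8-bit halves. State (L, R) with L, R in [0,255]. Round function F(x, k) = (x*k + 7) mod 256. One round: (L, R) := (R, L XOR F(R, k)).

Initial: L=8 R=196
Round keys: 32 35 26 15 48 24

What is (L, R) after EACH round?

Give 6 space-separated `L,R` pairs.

Round 1 (k=32): L=196 R=143
Round 2 (k=35): L=143 R=80
Round 3 (k=26): L=80 R=168
Round 4 (k=15): L=168 R=143
Round 5 (k=48): L=143 R=127
Round 6 (k=24): L=127 R=96

Answer: 196,143 143,80 80,168 168,143 143,127 127,96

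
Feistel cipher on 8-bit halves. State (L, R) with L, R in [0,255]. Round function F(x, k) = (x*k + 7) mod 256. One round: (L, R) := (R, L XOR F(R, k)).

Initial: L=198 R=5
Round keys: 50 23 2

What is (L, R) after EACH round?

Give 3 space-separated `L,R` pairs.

Answer: 5,199 199,237 237,38

Derivation:
Round 1 (k=50): L=5 R=199
Round 2 (k=23): L=199 R=237
Round 3 (k=2): L=237 R=38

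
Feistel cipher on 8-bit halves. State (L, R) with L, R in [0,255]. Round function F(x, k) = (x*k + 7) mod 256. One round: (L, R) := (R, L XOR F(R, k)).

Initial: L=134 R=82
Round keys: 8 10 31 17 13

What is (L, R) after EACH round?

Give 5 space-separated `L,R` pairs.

Answer: 82,17 17,227 227,149 149,15 15,95

Derivation:
Round 1 (k=8): L=82 R=17
Round 2 (k=10): L=17 R=227
Round 3 (k=31): L=227 R=149
Round 4 (k=17): L=149 R=15
Round 5 (k=13): L=15 R=95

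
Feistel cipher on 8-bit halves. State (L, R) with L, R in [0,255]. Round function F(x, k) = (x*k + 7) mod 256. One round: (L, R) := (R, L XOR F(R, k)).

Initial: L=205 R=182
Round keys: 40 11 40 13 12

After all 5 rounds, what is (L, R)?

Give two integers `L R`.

Round 1 (k=40): L=182 R=186
Round 2 (k=11): L=186 R=179
Round 3 (k=40): L=179 R=69
Round 4 (k=13): L=69 R=59
Round 5 (k=12): L=59 R=142

Answer: 59 142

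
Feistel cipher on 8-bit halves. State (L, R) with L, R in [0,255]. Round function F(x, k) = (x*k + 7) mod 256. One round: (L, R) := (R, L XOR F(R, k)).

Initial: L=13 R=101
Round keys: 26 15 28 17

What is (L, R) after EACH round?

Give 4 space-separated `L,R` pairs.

Answer: 101,68 68,102 102,107 107,68

Derivation:
Round 1 (k=26): L=101 R=68
Round 2 (k=15): L=68 R=102
Round 3 (k=28): L=102 R=107
Round 4 (k=17): L=107 R=68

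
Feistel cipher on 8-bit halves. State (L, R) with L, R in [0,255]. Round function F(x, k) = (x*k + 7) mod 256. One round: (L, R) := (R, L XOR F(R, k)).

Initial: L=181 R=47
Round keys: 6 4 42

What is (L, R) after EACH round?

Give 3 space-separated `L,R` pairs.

Answer: 47,148 148,120 120,35

Derivation:
Round 1 (k=6): L=47 R=148
Round 2 (k=4): L=148 R=120
Round 3 (k=42): L=120 R=35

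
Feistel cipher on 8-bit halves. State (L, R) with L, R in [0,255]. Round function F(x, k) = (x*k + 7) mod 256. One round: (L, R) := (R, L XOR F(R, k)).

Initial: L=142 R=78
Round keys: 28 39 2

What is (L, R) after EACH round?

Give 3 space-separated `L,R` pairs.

Round 1 (k=28): L=78 R=1
Round 2 (k=39): L=1 R=96
Round 3 (k=2): L=96 R=198

Answer: 78,1 1,96 96,198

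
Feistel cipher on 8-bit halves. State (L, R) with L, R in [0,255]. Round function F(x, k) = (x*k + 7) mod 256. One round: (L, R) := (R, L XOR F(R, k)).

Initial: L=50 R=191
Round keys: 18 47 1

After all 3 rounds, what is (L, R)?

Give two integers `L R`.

Answer: 175 241

Derivation:
Round 1 (k=18): L=191 R=71
Round 2 (k=47): L=71 R=175
Round 3 (k=1): L=175 R=241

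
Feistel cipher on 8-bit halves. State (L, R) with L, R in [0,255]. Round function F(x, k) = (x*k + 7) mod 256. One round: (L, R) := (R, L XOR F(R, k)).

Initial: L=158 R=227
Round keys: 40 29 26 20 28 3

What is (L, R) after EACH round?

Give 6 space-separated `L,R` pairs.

Answer: 227,225 225,103 103,156 156,80 80,91 91,72

Derivation:
Round 1 (k=40): L=227 R=225
Round 2 (k=29): L=225 R=103
Round 3 (k=26): L=103 R=156
Round 4 (k=20): L=156 R=80
Round 5 (k=28): L=80 R=91
Round 6 (k=3): L=91 R=72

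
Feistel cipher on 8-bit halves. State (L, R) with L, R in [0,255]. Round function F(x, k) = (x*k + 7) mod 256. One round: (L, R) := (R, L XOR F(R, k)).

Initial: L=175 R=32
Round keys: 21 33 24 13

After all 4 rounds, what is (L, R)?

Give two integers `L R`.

Answer: 103 109

Derivation:
Round 1 (k=21): L=32 R=8
Round 2 (k=33): L=8 R=47
Round 3 (k=24): L=47 R=103
Round 4 (k=13): L=103 R=109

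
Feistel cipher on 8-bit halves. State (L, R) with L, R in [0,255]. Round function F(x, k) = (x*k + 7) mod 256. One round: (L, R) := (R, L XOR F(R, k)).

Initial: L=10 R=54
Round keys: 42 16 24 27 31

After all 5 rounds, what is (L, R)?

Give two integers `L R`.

Answer: 88 89

Derivation:
Round 1 (k=42): L=54 R=233
Round 2 (k=16): L=233 R=161
Round 3 (k=24): L=161 R=246
Round 4 (k=27): L=246 R=88
Round 5 (k=31): L=88 R=89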